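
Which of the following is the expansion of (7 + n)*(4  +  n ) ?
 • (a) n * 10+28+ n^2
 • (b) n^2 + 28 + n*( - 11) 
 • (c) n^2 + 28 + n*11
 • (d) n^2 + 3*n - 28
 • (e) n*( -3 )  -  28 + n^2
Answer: c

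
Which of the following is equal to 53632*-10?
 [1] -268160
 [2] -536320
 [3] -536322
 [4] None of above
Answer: 2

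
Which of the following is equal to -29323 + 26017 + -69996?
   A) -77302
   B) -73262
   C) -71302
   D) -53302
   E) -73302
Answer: E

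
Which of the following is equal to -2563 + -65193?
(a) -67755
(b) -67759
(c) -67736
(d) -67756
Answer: d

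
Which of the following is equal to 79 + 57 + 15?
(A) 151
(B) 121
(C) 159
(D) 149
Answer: A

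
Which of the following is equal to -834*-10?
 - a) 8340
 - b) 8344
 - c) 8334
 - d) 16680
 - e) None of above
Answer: a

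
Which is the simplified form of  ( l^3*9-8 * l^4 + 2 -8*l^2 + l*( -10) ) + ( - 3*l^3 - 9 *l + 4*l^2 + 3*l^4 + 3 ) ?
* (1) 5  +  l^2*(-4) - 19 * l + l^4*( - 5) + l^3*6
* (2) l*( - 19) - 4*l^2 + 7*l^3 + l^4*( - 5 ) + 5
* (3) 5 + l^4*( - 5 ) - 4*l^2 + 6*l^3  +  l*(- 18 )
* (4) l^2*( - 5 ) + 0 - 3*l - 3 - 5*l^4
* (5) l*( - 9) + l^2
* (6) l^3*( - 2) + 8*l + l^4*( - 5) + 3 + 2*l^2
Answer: 1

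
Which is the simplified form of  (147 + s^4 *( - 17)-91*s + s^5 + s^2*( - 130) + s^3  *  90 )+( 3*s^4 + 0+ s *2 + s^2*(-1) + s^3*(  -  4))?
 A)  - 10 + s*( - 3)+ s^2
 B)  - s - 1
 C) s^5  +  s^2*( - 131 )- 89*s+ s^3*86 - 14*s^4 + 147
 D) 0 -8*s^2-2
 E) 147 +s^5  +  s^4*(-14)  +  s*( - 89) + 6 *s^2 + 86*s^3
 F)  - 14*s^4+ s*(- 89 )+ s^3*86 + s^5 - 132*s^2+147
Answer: C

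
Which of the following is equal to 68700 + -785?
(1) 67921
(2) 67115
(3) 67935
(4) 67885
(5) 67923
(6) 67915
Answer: 6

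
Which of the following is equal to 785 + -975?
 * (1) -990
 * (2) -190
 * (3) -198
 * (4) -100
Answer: 2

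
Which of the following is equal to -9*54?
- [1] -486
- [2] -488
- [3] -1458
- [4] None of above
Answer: 1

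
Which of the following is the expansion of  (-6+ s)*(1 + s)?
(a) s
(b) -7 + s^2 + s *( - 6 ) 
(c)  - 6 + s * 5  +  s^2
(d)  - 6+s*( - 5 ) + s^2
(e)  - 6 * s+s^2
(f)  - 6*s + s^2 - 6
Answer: d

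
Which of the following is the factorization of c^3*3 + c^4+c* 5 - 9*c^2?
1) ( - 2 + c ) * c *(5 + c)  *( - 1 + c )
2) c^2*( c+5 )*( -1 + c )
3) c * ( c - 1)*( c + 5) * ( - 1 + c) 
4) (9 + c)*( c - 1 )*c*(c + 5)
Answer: 3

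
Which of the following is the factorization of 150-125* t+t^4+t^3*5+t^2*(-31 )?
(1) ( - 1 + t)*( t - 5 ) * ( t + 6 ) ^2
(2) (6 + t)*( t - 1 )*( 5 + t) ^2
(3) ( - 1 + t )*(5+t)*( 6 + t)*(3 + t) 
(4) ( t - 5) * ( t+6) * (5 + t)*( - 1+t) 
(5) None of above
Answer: 4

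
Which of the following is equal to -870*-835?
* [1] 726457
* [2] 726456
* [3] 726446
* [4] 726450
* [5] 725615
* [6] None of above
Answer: 4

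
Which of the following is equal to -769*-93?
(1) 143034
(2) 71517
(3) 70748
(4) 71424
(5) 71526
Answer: 2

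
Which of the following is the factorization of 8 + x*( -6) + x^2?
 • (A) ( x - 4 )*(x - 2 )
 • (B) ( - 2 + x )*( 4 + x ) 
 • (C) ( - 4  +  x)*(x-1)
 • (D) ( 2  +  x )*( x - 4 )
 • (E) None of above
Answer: A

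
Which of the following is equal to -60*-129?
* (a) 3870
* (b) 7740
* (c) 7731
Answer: b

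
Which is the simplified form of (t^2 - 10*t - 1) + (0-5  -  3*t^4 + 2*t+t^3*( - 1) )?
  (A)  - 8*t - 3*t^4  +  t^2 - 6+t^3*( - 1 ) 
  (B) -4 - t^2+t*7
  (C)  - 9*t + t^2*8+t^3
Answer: A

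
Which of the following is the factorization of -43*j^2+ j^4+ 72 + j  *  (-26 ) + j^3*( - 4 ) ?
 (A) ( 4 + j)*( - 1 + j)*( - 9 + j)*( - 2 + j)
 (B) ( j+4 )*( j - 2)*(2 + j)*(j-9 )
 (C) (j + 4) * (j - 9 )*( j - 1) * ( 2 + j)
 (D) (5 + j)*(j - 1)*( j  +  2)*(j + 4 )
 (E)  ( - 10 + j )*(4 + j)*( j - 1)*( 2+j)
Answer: C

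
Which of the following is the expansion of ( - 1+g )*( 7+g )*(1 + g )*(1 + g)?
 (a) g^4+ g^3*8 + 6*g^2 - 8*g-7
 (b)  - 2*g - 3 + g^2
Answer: a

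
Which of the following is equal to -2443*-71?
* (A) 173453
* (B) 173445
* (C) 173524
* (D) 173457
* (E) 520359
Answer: A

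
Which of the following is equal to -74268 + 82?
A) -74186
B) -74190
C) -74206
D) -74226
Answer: A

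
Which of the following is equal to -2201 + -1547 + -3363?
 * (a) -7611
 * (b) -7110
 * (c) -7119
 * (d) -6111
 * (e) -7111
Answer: e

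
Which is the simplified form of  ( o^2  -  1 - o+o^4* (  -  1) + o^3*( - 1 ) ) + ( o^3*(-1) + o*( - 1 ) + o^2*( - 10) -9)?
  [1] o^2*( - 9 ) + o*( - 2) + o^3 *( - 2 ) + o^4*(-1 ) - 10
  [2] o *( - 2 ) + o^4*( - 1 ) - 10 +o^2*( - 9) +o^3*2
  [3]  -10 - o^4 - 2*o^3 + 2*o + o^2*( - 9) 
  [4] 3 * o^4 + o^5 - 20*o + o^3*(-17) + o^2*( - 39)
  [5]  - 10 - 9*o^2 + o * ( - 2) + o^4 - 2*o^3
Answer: 1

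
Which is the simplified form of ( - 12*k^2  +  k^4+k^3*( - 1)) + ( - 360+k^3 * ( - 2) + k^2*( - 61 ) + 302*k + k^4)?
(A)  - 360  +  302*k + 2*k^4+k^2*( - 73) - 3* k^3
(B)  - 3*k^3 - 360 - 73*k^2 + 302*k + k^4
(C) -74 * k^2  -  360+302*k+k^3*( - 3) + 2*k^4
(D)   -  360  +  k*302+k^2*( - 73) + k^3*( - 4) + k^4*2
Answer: A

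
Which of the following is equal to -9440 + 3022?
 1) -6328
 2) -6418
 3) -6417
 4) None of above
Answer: 2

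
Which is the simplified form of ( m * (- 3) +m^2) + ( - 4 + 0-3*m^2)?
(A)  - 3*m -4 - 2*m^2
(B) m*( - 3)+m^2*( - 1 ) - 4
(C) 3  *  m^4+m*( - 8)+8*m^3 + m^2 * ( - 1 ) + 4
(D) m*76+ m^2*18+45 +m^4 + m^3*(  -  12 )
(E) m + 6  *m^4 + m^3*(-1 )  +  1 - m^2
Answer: A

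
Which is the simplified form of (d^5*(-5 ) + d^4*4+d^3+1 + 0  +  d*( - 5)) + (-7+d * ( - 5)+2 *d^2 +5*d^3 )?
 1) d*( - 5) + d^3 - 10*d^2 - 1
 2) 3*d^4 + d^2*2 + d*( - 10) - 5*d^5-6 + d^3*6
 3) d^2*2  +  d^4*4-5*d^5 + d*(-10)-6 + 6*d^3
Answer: 3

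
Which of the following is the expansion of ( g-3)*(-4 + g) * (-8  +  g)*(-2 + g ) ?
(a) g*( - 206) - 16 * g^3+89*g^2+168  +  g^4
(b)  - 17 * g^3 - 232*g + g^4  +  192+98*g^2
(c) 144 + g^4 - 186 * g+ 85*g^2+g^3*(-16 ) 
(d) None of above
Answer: b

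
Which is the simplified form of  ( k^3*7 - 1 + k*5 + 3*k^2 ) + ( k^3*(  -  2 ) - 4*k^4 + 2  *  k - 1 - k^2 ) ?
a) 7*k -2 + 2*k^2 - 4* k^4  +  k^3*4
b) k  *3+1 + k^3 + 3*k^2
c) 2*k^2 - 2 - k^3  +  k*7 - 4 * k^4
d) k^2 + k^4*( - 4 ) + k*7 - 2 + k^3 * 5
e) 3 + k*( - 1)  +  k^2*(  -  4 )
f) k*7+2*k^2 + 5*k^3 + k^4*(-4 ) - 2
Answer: f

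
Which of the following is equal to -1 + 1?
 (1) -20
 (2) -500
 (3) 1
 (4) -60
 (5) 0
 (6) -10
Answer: 5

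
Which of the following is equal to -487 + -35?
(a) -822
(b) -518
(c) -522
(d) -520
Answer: c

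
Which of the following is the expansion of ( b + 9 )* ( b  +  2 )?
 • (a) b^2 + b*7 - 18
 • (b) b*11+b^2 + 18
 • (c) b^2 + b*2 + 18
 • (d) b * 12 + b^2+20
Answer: b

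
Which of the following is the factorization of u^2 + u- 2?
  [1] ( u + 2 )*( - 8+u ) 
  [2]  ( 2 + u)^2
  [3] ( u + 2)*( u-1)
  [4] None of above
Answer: 3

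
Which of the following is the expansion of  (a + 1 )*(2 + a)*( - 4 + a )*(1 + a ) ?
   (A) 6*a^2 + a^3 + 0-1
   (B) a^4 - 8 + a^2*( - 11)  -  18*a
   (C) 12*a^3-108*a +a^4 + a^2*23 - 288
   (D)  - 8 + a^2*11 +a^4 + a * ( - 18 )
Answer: B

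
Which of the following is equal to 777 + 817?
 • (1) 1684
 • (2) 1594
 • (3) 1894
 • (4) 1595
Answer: 2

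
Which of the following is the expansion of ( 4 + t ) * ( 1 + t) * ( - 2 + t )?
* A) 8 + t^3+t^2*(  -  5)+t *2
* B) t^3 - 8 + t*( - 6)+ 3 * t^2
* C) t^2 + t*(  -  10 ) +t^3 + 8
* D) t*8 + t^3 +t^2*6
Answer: B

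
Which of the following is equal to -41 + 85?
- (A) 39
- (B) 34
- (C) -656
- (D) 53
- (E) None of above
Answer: E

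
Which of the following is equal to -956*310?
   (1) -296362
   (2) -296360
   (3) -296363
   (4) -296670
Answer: 2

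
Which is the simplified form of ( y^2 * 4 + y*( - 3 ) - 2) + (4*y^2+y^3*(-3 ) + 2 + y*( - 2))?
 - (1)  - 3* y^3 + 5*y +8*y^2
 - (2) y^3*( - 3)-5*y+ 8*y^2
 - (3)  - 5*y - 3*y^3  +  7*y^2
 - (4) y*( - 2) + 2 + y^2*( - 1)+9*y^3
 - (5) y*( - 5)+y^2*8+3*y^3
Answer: 2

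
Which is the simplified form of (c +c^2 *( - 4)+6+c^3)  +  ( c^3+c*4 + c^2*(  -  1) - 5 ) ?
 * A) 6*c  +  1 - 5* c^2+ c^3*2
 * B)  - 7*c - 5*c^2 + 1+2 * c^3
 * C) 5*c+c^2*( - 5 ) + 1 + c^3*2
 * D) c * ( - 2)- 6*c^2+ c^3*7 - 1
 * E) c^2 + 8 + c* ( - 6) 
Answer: C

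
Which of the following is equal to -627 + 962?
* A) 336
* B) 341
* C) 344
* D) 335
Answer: D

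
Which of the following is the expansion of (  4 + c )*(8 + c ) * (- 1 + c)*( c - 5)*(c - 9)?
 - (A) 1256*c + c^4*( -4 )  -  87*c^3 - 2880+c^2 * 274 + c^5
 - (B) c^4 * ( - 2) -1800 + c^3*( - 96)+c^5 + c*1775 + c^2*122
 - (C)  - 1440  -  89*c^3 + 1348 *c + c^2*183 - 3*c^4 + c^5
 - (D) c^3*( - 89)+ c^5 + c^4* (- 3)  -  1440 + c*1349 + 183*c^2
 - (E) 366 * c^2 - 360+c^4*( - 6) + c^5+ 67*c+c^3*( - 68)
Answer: C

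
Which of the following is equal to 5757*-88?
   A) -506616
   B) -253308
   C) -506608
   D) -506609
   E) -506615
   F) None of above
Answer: A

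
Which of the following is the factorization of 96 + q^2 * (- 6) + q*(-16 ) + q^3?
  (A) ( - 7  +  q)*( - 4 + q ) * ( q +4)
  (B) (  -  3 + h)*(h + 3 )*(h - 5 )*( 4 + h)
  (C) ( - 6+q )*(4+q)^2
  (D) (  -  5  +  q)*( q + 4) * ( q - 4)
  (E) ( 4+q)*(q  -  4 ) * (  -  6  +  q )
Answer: E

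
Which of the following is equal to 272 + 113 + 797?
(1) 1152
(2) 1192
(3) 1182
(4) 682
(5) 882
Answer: 3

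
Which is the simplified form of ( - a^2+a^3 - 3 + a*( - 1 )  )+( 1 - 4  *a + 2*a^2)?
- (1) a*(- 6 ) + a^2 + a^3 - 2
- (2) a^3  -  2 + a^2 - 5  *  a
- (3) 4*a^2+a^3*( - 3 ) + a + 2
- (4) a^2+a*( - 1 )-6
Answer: 2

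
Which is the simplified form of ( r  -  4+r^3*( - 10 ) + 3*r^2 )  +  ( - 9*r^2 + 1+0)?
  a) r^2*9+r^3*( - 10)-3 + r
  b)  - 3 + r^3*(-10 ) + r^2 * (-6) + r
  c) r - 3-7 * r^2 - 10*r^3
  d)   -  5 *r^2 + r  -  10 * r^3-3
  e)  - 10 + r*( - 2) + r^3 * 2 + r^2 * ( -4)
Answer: b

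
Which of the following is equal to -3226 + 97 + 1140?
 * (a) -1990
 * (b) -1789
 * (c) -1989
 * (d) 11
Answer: c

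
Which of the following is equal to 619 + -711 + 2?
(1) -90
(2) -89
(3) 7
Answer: 1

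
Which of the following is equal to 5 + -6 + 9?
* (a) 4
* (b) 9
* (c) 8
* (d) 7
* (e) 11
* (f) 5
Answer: c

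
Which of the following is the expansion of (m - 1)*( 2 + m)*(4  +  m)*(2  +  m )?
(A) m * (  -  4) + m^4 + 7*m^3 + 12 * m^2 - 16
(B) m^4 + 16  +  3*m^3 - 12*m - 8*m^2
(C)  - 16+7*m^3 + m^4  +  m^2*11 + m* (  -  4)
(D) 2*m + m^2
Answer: A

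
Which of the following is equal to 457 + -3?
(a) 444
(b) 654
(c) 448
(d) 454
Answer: d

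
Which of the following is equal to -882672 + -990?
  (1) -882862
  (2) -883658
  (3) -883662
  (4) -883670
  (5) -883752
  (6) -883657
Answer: 3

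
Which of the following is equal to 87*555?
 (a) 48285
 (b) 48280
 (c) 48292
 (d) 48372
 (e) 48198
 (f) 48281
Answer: a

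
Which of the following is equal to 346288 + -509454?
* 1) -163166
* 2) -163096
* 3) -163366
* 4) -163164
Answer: 1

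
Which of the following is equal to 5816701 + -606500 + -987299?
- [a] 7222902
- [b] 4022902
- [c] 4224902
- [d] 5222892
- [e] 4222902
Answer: e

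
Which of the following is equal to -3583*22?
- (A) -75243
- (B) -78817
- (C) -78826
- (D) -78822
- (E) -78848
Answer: C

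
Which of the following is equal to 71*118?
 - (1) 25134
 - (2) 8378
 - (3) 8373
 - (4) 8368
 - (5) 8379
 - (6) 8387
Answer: 2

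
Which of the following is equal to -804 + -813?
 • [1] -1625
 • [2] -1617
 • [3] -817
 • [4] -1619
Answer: 2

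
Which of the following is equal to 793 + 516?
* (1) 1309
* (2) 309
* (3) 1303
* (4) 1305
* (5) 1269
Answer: 1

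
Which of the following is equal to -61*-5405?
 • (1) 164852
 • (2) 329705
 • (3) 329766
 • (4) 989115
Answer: 2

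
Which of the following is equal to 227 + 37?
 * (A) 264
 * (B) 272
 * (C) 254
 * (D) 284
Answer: A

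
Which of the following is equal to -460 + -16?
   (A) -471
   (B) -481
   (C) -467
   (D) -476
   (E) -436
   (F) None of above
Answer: D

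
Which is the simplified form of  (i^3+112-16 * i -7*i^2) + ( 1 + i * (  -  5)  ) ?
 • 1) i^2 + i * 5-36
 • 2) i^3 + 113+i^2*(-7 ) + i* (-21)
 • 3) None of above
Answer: 2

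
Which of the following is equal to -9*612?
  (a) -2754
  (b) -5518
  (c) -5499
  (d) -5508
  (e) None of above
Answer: d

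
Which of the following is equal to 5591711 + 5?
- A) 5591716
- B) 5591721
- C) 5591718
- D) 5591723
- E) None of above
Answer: A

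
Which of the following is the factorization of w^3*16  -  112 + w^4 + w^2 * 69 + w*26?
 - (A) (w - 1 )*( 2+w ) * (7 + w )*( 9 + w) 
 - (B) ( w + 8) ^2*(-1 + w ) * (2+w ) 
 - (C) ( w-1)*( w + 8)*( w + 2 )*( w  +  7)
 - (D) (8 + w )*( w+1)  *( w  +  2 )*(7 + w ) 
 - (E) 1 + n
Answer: C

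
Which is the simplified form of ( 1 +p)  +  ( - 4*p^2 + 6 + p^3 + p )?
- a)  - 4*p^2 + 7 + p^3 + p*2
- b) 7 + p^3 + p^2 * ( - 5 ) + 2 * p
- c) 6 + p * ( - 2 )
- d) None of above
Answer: a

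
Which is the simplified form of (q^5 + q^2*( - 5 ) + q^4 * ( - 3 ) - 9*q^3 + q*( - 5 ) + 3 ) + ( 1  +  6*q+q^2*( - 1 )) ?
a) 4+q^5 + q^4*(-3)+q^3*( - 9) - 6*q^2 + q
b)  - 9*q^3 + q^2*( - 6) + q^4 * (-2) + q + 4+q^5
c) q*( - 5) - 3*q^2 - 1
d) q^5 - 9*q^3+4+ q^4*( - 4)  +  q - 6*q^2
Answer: a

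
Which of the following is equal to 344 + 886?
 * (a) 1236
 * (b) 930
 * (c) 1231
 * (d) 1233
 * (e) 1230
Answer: e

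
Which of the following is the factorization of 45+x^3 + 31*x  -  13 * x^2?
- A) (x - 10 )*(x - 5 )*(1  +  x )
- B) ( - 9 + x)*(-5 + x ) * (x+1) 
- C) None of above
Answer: B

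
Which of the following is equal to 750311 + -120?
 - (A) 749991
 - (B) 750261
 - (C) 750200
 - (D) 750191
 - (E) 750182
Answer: D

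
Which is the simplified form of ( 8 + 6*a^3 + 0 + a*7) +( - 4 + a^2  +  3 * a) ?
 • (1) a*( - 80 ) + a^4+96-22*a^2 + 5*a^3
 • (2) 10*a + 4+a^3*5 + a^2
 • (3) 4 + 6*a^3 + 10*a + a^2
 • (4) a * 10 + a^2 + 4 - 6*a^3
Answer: 3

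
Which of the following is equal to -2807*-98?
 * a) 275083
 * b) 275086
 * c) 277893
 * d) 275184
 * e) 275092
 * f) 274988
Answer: b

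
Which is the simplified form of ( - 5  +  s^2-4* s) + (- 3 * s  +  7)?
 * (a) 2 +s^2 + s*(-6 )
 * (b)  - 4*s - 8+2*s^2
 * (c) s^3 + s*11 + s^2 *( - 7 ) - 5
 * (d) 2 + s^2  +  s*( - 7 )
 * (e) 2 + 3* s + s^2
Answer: d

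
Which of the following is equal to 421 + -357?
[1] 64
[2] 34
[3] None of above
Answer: 1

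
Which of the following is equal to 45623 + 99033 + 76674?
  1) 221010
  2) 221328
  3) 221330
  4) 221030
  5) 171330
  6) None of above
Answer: 3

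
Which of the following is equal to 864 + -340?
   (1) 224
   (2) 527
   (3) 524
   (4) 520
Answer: 3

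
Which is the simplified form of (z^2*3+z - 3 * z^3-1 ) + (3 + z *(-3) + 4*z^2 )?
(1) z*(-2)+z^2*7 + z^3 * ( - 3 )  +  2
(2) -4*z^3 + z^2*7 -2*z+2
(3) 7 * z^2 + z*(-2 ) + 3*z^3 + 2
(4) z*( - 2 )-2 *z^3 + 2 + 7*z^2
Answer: 1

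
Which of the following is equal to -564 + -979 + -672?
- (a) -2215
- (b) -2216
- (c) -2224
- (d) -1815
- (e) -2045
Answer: a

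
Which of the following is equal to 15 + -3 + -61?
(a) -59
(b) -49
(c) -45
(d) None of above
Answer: b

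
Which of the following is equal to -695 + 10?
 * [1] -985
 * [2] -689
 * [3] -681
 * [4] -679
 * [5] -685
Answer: 5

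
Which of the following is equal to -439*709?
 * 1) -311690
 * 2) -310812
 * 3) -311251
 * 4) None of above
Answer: 3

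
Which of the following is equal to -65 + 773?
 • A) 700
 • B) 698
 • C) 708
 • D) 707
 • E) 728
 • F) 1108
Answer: C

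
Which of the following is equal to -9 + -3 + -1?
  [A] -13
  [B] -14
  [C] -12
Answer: A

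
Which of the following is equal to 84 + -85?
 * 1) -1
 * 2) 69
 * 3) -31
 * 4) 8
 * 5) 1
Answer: 1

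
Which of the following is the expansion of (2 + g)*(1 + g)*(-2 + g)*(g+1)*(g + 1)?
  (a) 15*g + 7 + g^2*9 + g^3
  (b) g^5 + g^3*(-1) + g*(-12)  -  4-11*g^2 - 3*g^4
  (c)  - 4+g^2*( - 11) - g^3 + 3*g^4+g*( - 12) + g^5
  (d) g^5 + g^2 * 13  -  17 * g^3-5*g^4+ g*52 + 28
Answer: c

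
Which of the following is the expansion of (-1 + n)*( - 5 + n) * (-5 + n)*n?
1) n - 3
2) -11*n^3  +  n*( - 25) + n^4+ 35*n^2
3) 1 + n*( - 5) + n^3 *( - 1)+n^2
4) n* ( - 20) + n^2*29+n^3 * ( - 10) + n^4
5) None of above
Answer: 2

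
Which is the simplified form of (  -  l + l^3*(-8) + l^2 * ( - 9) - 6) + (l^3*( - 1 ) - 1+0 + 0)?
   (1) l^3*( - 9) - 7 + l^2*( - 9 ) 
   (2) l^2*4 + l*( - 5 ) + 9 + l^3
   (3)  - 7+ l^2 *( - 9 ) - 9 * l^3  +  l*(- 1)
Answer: 3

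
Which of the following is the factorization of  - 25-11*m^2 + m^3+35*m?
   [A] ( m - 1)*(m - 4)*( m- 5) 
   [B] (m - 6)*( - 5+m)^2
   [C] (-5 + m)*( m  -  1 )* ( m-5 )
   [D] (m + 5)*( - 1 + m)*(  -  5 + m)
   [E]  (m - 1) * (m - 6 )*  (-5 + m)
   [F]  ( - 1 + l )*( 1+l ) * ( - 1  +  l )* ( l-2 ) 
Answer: C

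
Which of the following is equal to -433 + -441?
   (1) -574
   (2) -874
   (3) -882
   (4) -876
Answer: 2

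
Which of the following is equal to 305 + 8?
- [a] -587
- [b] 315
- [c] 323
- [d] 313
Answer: d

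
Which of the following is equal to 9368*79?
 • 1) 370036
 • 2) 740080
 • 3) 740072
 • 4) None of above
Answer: 3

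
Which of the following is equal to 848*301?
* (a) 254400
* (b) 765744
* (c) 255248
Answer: c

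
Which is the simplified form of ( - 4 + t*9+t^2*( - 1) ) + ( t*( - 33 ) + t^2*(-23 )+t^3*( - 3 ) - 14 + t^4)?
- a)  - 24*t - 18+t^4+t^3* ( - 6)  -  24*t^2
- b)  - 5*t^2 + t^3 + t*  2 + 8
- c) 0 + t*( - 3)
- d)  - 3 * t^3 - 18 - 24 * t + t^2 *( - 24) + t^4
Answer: d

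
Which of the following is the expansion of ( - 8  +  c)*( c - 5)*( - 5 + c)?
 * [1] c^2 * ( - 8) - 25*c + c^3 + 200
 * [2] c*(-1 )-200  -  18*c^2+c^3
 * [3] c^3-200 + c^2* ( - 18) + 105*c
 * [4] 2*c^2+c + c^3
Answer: 3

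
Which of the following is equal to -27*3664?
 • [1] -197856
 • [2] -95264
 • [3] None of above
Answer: 3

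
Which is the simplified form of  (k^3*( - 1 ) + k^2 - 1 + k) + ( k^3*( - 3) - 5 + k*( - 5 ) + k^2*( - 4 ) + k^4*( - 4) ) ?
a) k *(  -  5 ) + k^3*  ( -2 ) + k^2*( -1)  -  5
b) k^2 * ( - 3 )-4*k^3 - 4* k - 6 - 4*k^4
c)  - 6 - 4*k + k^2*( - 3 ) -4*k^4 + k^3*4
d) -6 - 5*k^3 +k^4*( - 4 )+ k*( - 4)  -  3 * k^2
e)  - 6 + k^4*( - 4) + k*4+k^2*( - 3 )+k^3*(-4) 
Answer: b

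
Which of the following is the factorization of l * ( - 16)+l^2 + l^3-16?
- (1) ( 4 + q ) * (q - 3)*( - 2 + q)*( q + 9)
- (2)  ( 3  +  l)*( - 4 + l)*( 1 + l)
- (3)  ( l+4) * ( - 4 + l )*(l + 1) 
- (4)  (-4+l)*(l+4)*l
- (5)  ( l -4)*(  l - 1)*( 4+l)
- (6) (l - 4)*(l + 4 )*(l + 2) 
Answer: 3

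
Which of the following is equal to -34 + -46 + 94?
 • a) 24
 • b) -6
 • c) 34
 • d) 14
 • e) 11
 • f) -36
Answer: d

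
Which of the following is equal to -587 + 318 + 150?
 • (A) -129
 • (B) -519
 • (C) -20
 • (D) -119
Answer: D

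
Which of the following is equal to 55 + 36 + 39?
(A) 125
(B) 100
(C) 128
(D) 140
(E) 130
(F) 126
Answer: E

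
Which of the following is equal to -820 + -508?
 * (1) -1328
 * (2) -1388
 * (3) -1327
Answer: 1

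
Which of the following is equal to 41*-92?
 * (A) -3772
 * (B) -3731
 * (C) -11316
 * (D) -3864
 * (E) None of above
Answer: A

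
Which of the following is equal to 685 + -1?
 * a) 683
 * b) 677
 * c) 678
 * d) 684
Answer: d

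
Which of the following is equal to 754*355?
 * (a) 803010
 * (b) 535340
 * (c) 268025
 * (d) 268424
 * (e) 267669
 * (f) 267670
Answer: f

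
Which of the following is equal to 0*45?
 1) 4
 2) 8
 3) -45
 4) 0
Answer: 4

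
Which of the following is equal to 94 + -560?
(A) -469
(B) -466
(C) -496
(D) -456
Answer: B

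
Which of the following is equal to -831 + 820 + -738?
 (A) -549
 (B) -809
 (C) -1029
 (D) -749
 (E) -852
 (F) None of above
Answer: D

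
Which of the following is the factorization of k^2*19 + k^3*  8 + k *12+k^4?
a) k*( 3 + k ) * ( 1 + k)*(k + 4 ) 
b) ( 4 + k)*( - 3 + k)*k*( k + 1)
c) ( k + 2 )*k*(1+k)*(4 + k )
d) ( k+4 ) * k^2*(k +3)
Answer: a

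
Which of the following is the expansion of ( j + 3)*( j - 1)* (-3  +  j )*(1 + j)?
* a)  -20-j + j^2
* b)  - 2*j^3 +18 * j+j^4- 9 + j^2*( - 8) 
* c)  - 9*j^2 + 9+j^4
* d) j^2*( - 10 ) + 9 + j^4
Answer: d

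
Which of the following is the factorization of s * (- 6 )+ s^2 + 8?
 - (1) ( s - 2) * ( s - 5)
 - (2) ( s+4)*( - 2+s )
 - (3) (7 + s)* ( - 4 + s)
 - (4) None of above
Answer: 4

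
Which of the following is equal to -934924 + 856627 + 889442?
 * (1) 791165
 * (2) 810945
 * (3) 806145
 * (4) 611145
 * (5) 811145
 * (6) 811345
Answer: 5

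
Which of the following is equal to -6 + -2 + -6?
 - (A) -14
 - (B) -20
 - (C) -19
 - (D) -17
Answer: A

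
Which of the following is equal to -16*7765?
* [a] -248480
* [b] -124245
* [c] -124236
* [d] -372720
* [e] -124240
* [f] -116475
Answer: e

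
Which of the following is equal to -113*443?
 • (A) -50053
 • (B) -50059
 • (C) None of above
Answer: B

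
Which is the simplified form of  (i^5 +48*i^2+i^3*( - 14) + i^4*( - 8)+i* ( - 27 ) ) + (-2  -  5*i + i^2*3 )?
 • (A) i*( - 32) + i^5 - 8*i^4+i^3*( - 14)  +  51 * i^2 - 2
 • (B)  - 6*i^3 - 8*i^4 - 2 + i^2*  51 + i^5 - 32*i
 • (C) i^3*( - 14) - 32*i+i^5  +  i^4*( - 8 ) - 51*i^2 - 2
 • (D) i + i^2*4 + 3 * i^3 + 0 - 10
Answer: A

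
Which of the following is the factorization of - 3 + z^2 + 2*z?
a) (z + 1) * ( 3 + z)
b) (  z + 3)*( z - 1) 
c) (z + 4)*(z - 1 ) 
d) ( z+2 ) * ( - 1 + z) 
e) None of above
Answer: b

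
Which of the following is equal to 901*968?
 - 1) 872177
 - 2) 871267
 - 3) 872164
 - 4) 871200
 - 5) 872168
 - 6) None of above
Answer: 5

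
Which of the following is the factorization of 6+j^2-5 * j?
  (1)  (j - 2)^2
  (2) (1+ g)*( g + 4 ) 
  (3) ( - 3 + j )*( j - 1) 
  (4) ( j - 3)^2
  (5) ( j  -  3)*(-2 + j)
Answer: 5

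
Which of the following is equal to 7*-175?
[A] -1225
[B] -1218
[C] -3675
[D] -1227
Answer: A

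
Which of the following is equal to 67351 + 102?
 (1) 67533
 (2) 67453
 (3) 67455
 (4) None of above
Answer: 2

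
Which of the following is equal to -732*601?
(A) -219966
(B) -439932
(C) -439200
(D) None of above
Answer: B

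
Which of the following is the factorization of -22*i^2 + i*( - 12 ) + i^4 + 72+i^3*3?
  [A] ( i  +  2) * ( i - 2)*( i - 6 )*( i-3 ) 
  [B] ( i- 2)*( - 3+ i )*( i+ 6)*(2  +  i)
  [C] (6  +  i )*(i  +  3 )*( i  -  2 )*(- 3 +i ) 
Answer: B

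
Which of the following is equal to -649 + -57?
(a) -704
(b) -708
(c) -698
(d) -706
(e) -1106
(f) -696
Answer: d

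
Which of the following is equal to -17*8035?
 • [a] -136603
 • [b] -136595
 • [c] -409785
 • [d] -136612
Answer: b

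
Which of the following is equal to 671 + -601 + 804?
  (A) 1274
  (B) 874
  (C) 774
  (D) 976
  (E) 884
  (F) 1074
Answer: B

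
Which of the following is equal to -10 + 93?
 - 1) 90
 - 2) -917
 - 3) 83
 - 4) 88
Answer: 3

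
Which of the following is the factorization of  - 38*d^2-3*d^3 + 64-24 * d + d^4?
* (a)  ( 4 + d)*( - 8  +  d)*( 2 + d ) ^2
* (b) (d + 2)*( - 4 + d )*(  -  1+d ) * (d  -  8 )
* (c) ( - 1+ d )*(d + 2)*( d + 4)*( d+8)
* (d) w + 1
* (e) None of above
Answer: e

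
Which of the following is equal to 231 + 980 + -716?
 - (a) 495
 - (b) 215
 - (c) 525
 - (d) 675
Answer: a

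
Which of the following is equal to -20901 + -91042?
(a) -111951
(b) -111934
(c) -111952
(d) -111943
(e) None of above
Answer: d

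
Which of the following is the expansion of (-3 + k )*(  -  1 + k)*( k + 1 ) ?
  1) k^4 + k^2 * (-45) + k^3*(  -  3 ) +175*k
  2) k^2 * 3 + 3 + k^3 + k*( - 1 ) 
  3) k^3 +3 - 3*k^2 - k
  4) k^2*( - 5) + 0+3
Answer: 3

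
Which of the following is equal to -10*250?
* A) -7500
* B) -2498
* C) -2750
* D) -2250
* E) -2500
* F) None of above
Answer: E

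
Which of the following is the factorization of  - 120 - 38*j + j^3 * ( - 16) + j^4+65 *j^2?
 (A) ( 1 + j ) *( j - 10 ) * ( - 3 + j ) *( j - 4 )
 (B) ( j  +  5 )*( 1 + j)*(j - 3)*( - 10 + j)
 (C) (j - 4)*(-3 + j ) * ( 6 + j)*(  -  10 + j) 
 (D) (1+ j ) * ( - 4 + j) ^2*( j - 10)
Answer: A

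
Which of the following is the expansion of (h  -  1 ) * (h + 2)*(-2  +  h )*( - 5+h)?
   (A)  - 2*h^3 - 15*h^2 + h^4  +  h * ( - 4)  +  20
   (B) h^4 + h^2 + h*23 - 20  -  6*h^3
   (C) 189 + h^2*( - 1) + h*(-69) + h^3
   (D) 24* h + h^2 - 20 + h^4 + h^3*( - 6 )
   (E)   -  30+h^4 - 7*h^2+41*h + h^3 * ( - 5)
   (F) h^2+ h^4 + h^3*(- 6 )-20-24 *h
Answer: D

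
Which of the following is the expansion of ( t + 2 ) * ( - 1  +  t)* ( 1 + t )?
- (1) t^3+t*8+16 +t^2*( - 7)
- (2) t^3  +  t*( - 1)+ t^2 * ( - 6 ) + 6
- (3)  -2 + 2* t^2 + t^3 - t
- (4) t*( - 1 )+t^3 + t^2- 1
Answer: 3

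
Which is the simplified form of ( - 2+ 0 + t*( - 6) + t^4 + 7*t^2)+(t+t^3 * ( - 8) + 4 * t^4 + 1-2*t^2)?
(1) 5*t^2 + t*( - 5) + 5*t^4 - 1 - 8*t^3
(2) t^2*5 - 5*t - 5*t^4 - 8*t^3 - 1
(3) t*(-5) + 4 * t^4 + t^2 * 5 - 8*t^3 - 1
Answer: 1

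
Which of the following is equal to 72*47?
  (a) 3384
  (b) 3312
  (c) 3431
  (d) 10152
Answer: a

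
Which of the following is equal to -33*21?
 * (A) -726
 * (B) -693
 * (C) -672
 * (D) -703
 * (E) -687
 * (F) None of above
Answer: B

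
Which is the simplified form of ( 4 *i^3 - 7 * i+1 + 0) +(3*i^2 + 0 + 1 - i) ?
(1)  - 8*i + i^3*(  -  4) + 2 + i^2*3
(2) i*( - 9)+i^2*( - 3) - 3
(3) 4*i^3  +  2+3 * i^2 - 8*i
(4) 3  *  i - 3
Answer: 3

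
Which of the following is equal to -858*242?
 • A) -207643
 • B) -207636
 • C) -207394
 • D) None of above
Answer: B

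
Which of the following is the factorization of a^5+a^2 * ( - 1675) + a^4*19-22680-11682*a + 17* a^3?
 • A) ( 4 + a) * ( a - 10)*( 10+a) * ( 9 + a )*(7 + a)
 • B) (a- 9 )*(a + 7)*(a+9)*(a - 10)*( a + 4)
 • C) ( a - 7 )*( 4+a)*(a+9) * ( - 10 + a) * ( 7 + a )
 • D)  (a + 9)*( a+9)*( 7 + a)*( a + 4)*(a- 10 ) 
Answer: D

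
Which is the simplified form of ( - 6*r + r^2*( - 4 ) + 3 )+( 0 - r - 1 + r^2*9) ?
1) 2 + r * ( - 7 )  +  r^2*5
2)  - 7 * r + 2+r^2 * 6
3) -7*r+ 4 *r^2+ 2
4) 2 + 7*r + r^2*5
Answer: 1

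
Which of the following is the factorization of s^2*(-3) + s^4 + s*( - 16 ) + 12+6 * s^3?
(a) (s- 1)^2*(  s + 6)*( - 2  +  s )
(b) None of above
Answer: b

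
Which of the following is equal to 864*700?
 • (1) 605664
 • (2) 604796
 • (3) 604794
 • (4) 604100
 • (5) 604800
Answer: 5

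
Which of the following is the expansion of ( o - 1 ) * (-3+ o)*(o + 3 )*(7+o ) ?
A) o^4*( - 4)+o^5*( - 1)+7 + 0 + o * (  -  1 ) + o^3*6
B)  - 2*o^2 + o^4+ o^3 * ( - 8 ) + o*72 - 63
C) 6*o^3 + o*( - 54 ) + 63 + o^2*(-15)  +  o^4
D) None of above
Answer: D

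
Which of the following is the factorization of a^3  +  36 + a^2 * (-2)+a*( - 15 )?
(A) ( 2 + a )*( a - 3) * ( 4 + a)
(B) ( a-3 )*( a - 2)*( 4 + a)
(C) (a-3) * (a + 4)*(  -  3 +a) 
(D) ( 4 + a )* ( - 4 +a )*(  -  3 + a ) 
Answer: C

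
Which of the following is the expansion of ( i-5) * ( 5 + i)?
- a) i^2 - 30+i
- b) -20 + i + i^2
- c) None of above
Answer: c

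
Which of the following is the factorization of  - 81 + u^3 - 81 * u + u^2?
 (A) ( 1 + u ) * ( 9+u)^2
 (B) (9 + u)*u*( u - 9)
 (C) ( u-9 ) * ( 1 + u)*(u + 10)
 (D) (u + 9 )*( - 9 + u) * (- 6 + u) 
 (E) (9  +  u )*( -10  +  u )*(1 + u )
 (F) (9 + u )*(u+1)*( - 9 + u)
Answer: F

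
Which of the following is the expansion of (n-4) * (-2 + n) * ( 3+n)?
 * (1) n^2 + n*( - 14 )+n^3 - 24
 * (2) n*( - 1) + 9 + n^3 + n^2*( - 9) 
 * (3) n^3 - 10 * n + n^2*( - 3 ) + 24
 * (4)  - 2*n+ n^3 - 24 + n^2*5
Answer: 3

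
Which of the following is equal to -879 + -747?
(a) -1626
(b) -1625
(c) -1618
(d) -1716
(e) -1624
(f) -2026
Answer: a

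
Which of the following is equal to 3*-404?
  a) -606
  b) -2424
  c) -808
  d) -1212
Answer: d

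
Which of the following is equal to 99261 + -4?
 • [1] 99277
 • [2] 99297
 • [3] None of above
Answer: 3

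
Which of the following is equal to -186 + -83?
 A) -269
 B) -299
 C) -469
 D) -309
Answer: A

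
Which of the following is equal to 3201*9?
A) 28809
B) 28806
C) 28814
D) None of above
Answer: A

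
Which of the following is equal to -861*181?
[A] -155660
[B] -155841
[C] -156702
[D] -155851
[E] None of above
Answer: B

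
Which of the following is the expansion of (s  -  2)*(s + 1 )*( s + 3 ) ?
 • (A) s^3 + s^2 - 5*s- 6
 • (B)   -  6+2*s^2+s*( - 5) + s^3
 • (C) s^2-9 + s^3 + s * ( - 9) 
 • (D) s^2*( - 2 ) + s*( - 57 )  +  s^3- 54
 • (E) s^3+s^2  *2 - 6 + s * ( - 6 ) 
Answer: B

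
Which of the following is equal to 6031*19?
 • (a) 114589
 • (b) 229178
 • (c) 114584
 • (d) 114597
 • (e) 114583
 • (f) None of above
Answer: a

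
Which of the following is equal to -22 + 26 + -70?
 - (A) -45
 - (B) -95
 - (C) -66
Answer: C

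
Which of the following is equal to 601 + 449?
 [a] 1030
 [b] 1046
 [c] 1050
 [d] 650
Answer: c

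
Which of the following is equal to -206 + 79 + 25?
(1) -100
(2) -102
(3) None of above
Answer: 2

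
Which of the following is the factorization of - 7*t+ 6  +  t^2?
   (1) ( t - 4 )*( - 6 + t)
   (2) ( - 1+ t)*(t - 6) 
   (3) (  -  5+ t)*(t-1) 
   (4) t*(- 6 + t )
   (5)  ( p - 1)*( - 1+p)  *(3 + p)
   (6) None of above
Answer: 2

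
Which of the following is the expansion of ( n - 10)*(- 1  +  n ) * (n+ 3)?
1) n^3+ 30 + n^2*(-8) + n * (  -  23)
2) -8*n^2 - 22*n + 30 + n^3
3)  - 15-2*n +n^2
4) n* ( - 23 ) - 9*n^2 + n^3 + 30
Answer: 1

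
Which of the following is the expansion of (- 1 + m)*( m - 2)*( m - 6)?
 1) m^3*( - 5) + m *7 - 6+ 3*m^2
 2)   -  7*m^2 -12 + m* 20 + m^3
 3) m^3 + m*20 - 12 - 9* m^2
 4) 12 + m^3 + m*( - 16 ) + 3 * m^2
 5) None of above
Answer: 3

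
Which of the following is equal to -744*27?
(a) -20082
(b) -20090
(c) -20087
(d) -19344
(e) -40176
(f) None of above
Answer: f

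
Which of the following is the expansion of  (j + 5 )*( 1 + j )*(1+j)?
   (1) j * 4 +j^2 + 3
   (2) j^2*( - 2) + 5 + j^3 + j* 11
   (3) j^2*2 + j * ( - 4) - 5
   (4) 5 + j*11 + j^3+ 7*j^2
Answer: 4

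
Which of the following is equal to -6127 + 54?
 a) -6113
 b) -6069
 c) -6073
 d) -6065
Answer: c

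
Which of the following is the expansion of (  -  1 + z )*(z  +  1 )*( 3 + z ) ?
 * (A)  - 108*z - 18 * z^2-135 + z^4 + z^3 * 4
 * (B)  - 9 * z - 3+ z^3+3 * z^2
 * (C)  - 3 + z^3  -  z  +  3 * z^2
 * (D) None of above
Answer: C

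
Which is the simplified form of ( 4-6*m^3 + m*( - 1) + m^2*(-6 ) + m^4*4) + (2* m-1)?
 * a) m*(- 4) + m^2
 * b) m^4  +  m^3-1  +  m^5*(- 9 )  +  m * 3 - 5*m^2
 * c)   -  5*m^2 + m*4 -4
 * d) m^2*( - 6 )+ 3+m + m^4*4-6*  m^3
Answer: d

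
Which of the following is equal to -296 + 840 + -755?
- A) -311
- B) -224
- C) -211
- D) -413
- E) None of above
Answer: C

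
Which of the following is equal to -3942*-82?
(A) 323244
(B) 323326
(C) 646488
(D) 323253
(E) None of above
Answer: A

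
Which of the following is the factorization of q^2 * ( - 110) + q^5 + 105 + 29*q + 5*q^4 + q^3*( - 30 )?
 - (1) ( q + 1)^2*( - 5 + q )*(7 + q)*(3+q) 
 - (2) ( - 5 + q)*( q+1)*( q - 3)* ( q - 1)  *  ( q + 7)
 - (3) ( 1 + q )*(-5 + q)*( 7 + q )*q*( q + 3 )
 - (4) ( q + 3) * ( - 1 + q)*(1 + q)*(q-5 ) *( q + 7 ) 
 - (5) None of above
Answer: 4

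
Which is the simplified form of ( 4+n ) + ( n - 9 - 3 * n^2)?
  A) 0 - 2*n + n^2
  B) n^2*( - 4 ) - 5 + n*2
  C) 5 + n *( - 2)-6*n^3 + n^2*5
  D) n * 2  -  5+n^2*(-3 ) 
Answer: D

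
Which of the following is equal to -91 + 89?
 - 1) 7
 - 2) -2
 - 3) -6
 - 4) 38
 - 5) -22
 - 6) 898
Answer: 2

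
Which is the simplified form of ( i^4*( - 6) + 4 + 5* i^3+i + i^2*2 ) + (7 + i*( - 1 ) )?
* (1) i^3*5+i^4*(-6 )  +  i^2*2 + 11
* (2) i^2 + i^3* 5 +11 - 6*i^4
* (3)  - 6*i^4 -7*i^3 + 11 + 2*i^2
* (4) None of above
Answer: 1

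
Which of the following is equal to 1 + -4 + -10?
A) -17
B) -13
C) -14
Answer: B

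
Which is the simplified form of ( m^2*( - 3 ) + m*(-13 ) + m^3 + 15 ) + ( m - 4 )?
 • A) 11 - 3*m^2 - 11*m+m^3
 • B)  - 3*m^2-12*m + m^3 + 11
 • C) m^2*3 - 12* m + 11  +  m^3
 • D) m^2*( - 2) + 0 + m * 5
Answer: B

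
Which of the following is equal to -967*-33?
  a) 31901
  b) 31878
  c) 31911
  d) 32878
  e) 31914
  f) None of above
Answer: c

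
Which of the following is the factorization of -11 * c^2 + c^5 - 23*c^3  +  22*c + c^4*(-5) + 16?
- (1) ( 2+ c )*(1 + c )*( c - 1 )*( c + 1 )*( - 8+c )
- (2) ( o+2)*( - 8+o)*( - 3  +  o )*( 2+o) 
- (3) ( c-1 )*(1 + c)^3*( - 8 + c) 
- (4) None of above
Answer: 1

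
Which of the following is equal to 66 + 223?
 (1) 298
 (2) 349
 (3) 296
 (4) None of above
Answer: 4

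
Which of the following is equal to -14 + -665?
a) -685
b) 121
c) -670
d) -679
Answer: d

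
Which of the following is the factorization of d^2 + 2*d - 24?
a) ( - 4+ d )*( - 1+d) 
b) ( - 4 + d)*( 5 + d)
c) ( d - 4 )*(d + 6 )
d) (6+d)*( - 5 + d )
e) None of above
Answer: c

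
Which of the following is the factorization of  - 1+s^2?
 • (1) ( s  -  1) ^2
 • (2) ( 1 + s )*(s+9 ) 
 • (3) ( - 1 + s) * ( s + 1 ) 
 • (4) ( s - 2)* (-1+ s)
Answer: 3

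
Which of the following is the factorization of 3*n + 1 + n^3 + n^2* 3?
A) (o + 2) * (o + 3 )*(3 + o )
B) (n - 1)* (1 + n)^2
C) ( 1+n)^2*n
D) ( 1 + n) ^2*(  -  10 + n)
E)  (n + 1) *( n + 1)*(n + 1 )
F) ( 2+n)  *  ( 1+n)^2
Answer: E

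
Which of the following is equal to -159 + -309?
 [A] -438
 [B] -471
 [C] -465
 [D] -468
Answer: D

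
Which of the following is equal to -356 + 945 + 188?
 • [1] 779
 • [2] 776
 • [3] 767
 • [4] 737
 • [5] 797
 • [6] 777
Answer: 6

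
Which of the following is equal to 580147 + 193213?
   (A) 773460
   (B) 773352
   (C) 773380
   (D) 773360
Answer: D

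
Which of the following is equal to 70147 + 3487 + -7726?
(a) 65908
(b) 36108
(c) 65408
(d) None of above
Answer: a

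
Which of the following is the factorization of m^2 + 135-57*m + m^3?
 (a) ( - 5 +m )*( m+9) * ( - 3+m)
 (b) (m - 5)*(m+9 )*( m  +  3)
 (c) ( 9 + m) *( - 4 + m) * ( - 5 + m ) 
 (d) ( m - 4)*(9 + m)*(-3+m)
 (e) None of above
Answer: a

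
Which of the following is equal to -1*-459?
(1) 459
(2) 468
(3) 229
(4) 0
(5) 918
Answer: 1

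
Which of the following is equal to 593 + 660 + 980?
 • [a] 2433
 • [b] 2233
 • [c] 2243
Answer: b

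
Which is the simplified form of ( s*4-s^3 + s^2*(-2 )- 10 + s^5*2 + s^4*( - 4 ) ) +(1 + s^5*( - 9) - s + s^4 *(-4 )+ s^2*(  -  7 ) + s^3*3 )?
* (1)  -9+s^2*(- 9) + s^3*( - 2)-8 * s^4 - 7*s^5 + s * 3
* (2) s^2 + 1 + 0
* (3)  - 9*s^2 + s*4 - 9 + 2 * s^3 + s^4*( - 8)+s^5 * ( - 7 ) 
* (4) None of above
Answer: 4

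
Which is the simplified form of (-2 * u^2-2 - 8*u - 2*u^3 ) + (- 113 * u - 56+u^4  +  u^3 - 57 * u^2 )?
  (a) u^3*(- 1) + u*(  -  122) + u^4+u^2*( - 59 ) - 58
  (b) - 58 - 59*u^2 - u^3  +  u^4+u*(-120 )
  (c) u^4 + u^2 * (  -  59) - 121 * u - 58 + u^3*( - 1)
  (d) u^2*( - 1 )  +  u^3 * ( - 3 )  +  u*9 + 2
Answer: c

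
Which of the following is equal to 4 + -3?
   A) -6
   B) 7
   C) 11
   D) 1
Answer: D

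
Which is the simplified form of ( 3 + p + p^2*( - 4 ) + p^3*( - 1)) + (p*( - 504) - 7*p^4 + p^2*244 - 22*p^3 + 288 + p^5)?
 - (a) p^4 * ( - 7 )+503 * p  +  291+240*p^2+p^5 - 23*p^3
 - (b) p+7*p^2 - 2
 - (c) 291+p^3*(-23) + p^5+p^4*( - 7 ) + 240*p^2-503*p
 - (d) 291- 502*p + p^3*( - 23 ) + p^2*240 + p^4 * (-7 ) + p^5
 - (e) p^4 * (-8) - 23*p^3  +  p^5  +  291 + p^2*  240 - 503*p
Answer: c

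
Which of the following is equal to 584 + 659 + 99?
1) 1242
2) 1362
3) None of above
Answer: 3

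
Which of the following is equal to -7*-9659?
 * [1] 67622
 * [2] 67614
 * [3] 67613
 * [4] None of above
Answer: 3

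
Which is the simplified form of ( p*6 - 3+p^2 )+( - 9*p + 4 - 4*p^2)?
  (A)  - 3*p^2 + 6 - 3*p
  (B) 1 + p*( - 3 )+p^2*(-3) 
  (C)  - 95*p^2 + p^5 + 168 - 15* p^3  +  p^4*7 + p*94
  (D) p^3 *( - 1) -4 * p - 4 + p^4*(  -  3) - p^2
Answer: B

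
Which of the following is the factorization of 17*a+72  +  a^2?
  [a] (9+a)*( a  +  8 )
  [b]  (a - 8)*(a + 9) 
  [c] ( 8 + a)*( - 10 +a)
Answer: a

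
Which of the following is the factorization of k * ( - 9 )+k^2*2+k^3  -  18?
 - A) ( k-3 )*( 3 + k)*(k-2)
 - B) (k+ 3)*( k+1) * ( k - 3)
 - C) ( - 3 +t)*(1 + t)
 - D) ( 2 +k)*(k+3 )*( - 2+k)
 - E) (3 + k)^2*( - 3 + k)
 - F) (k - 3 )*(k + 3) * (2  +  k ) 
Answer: F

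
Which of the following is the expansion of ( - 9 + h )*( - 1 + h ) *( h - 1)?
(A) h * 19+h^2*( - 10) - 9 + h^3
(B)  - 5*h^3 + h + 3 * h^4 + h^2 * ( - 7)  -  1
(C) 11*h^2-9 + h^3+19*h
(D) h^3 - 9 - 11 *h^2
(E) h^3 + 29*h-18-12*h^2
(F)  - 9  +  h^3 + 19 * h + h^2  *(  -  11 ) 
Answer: F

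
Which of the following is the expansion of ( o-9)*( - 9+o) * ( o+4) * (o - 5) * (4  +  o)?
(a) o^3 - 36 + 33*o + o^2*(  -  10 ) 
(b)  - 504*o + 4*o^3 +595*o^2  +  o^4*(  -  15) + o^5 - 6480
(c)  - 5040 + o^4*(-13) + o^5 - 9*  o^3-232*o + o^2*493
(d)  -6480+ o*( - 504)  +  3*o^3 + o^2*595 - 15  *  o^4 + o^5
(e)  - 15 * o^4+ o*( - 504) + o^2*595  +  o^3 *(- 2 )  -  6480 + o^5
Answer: d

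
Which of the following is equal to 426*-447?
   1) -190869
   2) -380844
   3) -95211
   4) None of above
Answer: 4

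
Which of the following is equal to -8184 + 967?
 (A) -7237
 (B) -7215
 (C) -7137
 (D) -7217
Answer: D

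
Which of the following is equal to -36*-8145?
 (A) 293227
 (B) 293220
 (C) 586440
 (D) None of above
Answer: B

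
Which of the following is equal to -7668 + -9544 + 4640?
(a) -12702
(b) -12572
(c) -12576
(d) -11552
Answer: b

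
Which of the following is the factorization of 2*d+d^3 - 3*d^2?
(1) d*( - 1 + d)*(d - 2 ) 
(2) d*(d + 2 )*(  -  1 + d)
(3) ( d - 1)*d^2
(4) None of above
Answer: 1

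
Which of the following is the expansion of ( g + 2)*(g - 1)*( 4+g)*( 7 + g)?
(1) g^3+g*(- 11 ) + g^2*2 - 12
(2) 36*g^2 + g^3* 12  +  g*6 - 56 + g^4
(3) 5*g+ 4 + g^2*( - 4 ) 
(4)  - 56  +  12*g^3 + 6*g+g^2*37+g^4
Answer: 4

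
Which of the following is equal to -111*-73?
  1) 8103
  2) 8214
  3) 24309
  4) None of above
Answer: 1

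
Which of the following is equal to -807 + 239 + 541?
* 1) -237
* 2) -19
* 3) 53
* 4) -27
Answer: 4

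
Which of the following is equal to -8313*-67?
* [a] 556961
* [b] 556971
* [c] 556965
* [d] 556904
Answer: b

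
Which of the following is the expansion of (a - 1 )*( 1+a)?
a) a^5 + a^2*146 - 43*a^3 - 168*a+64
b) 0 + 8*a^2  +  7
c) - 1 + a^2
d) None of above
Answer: c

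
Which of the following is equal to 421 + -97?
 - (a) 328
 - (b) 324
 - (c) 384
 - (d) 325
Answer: b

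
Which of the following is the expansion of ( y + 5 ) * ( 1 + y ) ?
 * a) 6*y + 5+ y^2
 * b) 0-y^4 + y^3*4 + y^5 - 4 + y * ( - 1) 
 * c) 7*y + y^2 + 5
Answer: a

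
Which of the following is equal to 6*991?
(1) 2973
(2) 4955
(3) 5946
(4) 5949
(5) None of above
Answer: 3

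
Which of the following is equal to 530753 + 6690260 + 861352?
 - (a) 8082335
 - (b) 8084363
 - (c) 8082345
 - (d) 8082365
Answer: d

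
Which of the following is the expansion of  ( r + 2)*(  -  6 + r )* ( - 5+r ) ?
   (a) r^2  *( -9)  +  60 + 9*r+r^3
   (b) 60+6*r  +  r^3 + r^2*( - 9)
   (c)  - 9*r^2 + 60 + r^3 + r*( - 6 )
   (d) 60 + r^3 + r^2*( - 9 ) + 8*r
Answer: d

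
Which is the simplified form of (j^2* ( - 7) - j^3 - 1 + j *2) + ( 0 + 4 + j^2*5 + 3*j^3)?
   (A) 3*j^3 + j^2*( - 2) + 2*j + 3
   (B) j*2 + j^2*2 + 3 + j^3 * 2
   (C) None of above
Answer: C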